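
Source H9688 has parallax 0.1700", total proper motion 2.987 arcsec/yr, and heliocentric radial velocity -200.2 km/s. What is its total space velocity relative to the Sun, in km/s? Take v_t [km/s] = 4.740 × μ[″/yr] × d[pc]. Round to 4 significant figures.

216.8 km/s

d = 1/p = 1/0.1700″ = 5.8824 pc.
v_t = 4.740 μ d = 4.740 × 2.987 × 5.8824 = 83.285 km/s.
v = √(v_r² + v_t²) = √((-200.2)² + 83.285²) = √47016.4 = 216.83 km/s.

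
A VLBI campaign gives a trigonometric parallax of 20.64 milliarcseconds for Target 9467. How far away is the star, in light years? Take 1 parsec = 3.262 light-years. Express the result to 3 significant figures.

158 light years

p = 20.64 milliarcseconds = 0.02064 arcsec.
d = 1/p = 1/0.02064 = 48.45 pc.
In light-years: 48.45 × 3.262 = 158.04 ly.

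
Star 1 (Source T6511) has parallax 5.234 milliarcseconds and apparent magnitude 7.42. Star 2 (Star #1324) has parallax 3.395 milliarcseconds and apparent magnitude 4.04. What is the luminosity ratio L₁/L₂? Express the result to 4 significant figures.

L₁/L₂ = 0.01871

d₁ = 1/p₁ = 1/0.005234″ = 191.06 pc; d₂ = 1/p₂ = 1/0.003395″ = 294.55 pc.
M₁ = m₁ − 5 log₁₀ d₁ + 5 = 7.42 − 11.4058 + 5 = 1.0142.
M₂ = 4.04 − 12.3458 + 5 = -3.3058.
L₁/L₂ = 10^(0.4(M₂ − M₁)) = 10^(0.4 × (-4.3200)) = 10^(-1.72800) = 0.018707.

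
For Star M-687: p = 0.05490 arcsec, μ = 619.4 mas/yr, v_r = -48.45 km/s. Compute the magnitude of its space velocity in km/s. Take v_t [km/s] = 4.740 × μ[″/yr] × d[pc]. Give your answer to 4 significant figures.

72.16 km/s

d = 1/p = 1/0.05490″ = 18.215 pc.
μ = 619.4 mas/yr = 0.6194 ″/yr.
v_t = 4.740 μ d = 4.740 × 0.6194 × 18.215 = 53.478 km/s.
v = √(v_r² + v_t²) = √((-48.45)² + 53.478²) = √5207.3 = 72.162 km/s.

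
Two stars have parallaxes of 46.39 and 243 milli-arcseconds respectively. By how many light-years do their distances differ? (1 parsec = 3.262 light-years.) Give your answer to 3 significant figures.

56.9 ly

d_A = 1/0.04639″ = 21.556 pc; d_B = 1/0.2430″ = 4.1152 pc.
|d_B − d_A| = |4.1152 − 21.556| = 17.441 pc = 17.441 × 3.262 ly = 56.893 ly.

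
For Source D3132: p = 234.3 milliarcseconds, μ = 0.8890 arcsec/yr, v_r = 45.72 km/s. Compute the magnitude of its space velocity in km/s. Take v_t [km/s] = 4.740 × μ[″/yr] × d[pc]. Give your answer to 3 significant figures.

49.1 km/s

d = 1/p = 1/0.2343″ = 4.268 pc.
v_t = 4.740 μ d = 4.740 × 0.8890 × 4.268 = 17.985 km/s.
v = √(v_r² + v_t²) = √(45.72² + 17.985²) = √2413.78 = 49.13 km/s.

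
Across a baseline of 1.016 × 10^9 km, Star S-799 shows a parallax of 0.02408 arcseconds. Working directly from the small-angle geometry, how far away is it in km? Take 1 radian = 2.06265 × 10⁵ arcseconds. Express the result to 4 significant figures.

θ = 0.02408″ = 0.02408/206265 = 1.1674 × 10^-7 rad.
d = B/θ = (1.016 × 10^9) / (1.1674 × 10^-7) = 8.7031 × 10^15 km.

8.703 × 10^15 km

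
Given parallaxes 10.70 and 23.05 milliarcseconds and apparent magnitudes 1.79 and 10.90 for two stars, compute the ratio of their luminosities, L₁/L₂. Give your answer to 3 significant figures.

d₁ = 1/p₁ = 1/0.01070″ = 93.458 pc; d₂ = 1/p₂ = 1/0.02305″ = 43.384 pc.
M₁ = m₁ − 5 log₁₀ d₁ + 5 = 1.79 − 9.8531 + 5 = -3.0631.
M₂ = 10.90 − 8.1866 + 5 = 7.7134.
L₁/L₂ = 10^(0.4(M₂ − M₁)) = 10^(0.4 × 10.7765) = 10^4.31060 = 20446.

L₁/L₂ = 20400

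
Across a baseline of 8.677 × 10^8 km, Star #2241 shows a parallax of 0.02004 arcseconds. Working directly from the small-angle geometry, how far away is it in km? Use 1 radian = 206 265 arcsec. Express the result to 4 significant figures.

8.931 × 10^15 km

θ = 0.02004″ = 0.02004/206265 = 9.7157 × 10^-8 rad.
d = B/θ = (8.677 × 10^8) / (9.7157 × 10^-8) = 8.9309 × 10^15 km.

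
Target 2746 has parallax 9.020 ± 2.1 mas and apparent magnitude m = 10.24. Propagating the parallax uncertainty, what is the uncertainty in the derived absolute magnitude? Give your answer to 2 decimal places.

M = m − 5 log₁₀ d + 5 = m + 5 log₁₀ p + 5, so ∂M/∂p = 5/(p ln 10).
σ_M = (5/ln 10) · (σ_p/p) = 2.1715 × 2.1/9.020 = 2.1715 × 0.23282 = 0.50557.

σ_M = 0.51 mag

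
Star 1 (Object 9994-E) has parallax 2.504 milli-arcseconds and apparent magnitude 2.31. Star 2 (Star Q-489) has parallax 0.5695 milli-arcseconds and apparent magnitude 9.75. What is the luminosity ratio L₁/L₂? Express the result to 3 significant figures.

L₁/L₂ = 48.9

d₁ = 1/p₁ = 1/0.002504″ = 399.36 pc; d₂ = 1/p₂ = 1/0.0005695″ = 1755.9 pc.
M₁ = m₁ − 5 log₁₀ d₁ + 5 = 2.31 − 13.0068 + 5 = -5.6968.
M₂ = 9.75 − 16.2225 + 5 = -1.4725.
L₁/L₂ = 10^(0.4(M₂ − M₁)) = 10^(0.4 × 4.2243) = 10^1.68972 = 48.946.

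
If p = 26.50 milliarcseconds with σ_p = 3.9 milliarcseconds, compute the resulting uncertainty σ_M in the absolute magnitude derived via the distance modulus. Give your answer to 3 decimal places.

σ_M = 0.320 mag

M = m − 5 log₁₀ d + 5 = m + 5 log₁₀ p + 5, so ∂M/∂p = 5/(p ln 10).
σ_M = (5/ln 10) · (σ_p/p) = 2.1715 × 3.9/26.50 = 2.1715 × 0.14717 = 0.31958.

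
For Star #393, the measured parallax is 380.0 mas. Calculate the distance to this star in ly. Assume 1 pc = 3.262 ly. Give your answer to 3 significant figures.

p = 380.0 mas = 0.3800 arcsec.
d = 1/p = 1/0.3800 = 2.6316 pc.
In light-years: 2.6316 × 3.262 = 8.5843 ly.

8.58 ly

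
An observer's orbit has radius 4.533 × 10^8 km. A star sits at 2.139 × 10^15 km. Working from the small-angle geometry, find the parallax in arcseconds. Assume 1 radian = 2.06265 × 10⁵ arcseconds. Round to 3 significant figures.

θ ≈ B/d = (4.533 × 10^8) / (2.139 × 10^15) = 2.1192 × 10^-7 rad.
In arcseconds: 2.1192 × 10^-7 × 206265 = 0.043712″.

0.0437 arcsec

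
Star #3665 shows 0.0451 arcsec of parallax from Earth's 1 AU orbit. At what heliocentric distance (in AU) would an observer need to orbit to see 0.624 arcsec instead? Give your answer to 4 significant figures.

Parallax scales linearly with baseline: p ∝ B, so B = p_target / p_Earth × 1 AU.
B = 0.624 / 0.0451 = 13.836 AU.

13.84 AU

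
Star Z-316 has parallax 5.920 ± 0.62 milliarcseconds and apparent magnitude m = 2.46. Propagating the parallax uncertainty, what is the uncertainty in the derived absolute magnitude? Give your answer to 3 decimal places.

σ_M = 0.227 mag

M = m − 5 log₁₀ d + 5 = m + 5 log₁₀ p + 5, so ∂M/∂p = 5/(p ln 10).
σ_M = (5/ln 10) · (σ_p/p) = 2.1715 × 0.62/5.920 = 2.1715 × 0.10473 = 0.22742.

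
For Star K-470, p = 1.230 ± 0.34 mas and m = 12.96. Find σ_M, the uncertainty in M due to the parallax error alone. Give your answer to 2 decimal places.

M = m − 5 log₁₀ d + 5 = m + 5 log₁₀ p + 5, so ∂M/∂p = 5/(p ln 10).
σ_M = (5/ln 10) · (σ_p/p) = 2.1715 × 0.34/1.230 = 2.1715 × 0.27642 = 0.60025.

σ_M = 0.60 mag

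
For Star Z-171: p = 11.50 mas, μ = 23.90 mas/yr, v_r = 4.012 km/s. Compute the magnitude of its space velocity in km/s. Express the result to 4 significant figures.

d = 1/p = 1/0.01150″ = 86.957 pc.
μ = 23.90 mas/yr = 0.02390 ″/yr.
v_t = 4.740 μ d = 4.740 × 0.02390 × 86.957 = 9.851 km/s.
v = √(v_r² + v_t²) = √(4.012² + 9.851²) = √113.138 = 10.637 km/s.

10.64 km/s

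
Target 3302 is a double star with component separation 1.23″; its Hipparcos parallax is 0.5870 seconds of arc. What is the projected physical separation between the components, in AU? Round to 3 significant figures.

2.10 AU

d = 1/p = 1/0.5870″ = 1.7036 pc.
At distance d (pc), an angle of θ arcsec spans θ·d AU: s = 1.23 × 1.7036 = 2.0954 AU.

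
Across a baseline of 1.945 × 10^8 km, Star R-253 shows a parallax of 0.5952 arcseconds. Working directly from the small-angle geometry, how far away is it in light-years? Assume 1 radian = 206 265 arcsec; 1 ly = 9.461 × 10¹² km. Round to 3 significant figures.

7.12 ly

θ = 0.5952″ = 0.5952/206265 = 2.8856 × 10^-6 rad.
d = B/θ = (1.945 × 10^8) / (2.8856 × 10^-6) = 6.7404 × 10^13 km = (6.7404 × 10^13) / (9.461 × 10^12) ly = 7.1244 ly.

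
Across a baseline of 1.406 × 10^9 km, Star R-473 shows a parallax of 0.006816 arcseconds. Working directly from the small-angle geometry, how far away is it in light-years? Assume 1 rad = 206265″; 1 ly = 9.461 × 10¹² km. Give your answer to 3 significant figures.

θ = 0.006816″ = 0.006816/206265 = 3.3045 × 10^-8 rad.
d = B/θ = (1.406 × 10^9) / (3.3045 × 10^-8) = 4.2548 × 10^16 km = (4.2548 × 10^16) / (9.461 × 10^12) ly = 4497.2 ly.

4500 ly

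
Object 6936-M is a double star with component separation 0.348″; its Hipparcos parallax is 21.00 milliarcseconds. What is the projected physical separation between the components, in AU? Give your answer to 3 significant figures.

d = 1/p = 1/0.02100″ = 47.619 pc.
At distance d (pc), an angle of θ arcsec spans θ·d AU: s = 0.348 × 47.619 = 16.571 AU.

16.6 AU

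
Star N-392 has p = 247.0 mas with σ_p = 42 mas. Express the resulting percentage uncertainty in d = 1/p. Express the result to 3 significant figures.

For d = 1/p, |σ_d/d| = |σ_p/p|.
σ_p/p = 42 / 247.0 = 0.17004 = 17.004%.

17.0%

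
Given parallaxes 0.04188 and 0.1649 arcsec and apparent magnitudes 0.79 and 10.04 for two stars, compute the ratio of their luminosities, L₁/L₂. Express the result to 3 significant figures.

d₁ = 1/p₁ = 1/0.04188″ = 23.878 pc; d₂ = 1/p₂ = 1/0.1649″ = 6.0643 pc.
M₁ = m₁ − 5 log₁₀ d₁ + 5 = 0.79 − 6.8900 + 5 = -1.1000.
M₂ = 10.04 − 3.9139 + 5 = 11.1261.
L₁/L₂ = 10^(0.4(M₂ − M₁)) = 10^(0.4 × 12.2261) = 10^4.89044 = 77703.

L₁/L₂ = 77700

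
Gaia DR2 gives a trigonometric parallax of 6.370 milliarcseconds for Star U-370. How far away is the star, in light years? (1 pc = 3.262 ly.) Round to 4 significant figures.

p = 6.370 milliarcseconds = 0.006370 arcsec.
d = 1/p = 1/0.006370 = 156.99 pc.
In light-years: 156.99 × 3.262 = 512.1 ly.

512.1 light years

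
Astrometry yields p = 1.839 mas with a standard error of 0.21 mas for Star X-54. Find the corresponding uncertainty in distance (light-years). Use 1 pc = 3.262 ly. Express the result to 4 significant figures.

d = 1/p, so σ_d = σ_p / p².
σ_d = 0.000210 / (0.001839)² = 0.000210 / 0.0000033819 = 62.095 pc = 62.095 × 3.262 ly = 202.55 ly.

202.6 ly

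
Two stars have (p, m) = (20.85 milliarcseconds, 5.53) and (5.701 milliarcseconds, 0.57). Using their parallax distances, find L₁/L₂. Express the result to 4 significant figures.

L₁/L₂ = 0.0007757

d₁ = 1/p₁ = 1/0.02085″ = 47.962 pc; d₂ = 1/p₂ = 1/0.005701″ = 175.41 pc.
M₁ = m₁ − 5 log₁₀ d₁ + 5 = 5.53 − 8.4045 + 5 = 2.1255.
M₂ = 0.57 − 11.2203 + 5 = -5.6503.
L₁/L₂ = 10^(0.4(M₂ − M₁)) = 10^(0.4 × (-7.7758)) = 10^(-3.11032) = 0.00077568.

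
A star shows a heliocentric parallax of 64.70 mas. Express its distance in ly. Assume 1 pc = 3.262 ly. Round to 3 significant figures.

50.4 ly

p = 64.70 mas = 0.06470 arcsec.
d = 1/p = 1/0.06470 = 15.456 pc.
In light-years: 15.456 × 3.262 = 50.417 ly.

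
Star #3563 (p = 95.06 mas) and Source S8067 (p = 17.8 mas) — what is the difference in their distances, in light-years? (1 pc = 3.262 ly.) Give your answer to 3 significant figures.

149 ly

d_A = 1/0.09506″ = 10.52 pc; d_B = 1/0.01780″ = 56.18 pc.
|d_B − d_A| = |56.18 − 10.52| = 45.66 pc = 45.66 × 3.262 ly = 148.94 ly.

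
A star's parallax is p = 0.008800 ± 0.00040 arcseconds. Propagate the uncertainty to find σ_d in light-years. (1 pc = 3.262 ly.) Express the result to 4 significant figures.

16.85 ly

d = 1/p, so σ_d = σ_p / p².
σ_d = 0.000400 / (0.008800)² = 0.000400 / 0.00007744 = 5.1653 pc = 5.1653 × 3.262 ly = 16.849 ly.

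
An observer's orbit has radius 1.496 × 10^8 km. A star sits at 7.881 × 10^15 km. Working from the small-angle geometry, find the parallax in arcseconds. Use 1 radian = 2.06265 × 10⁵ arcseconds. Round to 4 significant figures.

0.003915 arcsec

θ ≈ B/d = (1.496 × 10^8) / (7.881 × 10^15) = 1.8982 × 10^-8 rad.
In arcseconds: 1.8982 × 10^-8 × 206265 = 0.0039153″.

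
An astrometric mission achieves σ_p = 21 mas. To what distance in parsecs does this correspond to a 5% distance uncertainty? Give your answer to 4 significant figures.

2.381 pc

σ_d/d = σ_p/p, so the condition is σ_p/p ≤ 0.05, i.e. p ≥ σ_p/0.05.
p_min = 21/0.05 = 420 mas = 0.42 arcsec.
d_max = 1/p_min = 1/0.42 = 2.381 pc.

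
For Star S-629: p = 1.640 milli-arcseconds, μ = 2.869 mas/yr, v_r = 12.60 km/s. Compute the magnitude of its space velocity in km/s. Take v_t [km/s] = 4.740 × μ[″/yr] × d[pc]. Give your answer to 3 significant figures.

d = 1/p = 1/0.001640″ = 609.76 pc.
μ = 2.869 mas/yr = 0.002869 ″/yr.
v_t = 4.740 μ d = 4.740 × 0.002869 × 609.76 = 8.2922 km/s.
v = √(v_r² + v_t²) = √(12.60² + 8.2922²) = √227.521 = 15.084 km/s.

15.1 km/s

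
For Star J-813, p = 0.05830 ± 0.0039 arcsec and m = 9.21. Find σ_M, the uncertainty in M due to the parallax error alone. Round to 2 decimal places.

M = m − 5 log₁₀ d + 5 = m + 5 log₁₀ p + 5, so ∂M/∂p = 5/(p ln 10).
σ_M = (5/ln 10) · (σ_p/p) = 2.1715 × 0.0039/0.05830 = 2.1715 × 0.066895 = 0.14526.

σ_M = 0.15 mag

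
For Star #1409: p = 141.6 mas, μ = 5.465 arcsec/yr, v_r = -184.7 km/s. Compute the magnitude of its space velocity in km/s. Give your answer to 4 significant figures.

260.0 km/s

d = 1/p = 1/0.1416″ = 7.0621 pc.
v_t = 4.740 μ d = 4.740 × 5.465 × 7.0621 = 182.94 km/s.
v = √(v_r² + v_t²) = √((-184.7)² + 182.94²) = √67581.1 = 259.96 km/s.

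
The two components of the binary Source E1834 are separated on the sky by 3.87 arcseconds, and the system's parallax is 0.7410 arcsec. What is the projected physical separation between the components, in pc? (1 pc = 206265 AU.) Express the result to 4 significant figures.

2.532 × 10^-5 pc

d = 1/p = 1/0.7410″ = 1.3495 pc.
At distance d (pc), an angle of θ arcsec spans θ·d AU: s = 3.87 × 1.3495 = 5.2226 AU.
= 5.2226 / 206265 = 2.5320 × 10^-5 pc.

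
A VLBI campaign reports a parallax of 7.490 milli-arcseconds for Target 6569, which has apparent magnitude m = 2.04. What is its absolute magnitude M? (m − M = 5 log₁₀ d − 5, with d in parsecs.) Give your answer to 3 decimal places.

M = -3.588

d = 1/p = 1/0.007490″ = 133.51 pc.
m − M = 5 log₁₀(133.51) − 5 = 10.6276 − 5 = 5.6276.
M = m − (m − M) = 2.04 − 5.6276 = -3.588.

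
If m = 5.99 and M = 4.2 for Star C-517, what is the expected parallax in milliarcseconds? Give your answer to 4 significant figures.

m − M = 5.99 − 4.2 = 1.79.
d = 10^((m−M)/5 + 1) = 10^1.358 = 22.803 pc.
p = 1/d = 1/22.803 = 0.043854 arcsec = 43.854 mas.

43.85 mas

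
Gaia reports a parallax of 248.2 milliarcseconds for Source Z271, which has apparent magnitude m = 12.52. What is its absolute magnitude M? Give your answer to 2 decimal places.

M = 14.49

d = 1/p = 1/0.2482″ = 4.029 pc.
m − M = 5 log₁₀(4.029) − 5 = 3.0260 − 5 = -1.9740.
M = m − (m − M) = 12.52 − (-1.9740) = 14.49.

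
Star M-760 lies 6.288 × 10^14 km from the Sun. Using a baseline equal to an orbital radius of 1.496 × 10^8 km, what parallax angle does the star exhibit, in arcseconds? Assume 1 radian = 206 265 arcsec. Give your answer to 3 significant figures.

0.0491 arcsec

θ ≈ B/d = (1.496 × 10^8) / (6.288 × 10^14) = 2.3791 × 10^-7 rad.
In arcseconds: 2.3791 × 10^-7 × 206265 = 0.049073″.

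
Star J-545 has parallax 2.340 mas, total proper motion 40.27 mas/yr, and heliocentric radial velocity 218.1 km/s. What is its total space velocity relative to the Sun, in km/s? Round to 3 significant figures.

233 km/s

d = 1/p = 1/0.002340″ = 427.35 pc.
μ = 40.27 mas/yr = 0.04027 ″/yr.
v_t = 4.740 μ d = 4.740 × 0.04027 × 427.35 = 81.572 km/s.
v = √(v_r² + v_t²) = √(218.1² + 81.572²) = √54221.6 = 232.86 km/s.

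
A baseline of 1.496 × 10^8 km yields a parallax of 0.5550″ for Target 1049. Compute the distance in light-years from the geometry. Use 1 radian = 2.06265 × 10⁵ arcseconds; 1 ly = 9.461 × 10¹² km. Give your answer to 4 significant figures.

θ = 0.5550″ = 0.5550/206265 = 2.6907 × 10^-6 rad.
d = B/θ = (1.496 × 10^8) / (2.6907 × 10^-6) = 5.5599 × 10^13 km = (5.5599 × 10^13) / (9.461 × 10^12) ly = 5.8767 ly.

5.877 ly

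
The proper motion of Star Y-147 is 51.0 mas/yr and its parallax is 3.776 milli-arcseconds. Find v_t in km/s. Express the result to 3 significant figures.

d = 1/p = 1/0.003776″ = 264.83 pc.
μ = 51.0 mas/yr = 0.0510 ″/yr.
v_t = 4.74 × μ × d = 4.74 × 0.0510 × 264.83 = 64.02 km/s.

64.0 km/s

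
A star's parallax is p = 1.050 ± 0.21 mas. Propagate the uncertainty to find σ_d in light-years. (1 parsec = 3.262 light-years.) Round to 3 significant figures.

621 ly

d = 1/p, so σ_d = σ_p / p².
σ_d = 0.000210 / (0.001050)² = 0.000210 / 0.0000011025 = 190.48 pc = 190.48 × 3.262 ly = 621.35 ly.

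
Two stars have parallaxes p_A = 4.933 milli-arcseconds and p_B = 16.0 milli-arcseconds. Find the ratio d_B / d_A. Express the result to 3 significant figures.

Since d = 1/p, d_B/d_A = p_A/p_B.
= 4.933 / 16.0 = 0.30831.

0.308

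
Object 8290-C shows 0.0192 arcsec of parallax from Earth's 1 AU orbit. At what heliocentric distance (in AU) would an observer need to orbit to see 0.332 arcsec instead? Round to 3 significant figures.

17.3 AU

Parallax scales linearly with baseline: p ∝ B, so B = p_target / p_Earth × 1 AU.
B = 0.332 / 0.0192 = 17.292 AU.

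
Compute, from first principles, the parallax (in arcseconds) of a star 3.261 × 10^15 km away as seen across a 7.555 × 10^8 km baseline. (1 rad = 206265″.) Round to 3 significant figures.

θ ≈ B/d = (7.555 × 10^8) / (3.261 × 10^15) = 2.3168 × 10^-7 rad.
In arcseconds: 2.3168 × 10^-7 × 206265 = 0.047787″.

0.0478 arcsec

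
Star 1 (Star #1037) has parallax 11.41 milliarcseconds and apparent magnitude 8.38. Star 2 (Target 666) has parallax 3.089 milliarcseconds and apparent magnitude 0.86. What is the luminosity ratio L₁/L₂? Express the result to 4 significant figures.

d₁ = 1/p₁ = 1/0.01141″ = 87.642 pc; d₂ = 1/p₂ = 1/0.003089″ = 323.73 pc.
M₁ = m₁ − 5 log₁₀ d₁ + 5 = 8.38 − 9.7136 + 5 = 3.6664.
M₂ = 0.86 − 12.5509 + 5 = -6.6909.
L₁/L₂ = 10^(0.4(M₂ − M₁)) = 10^(0.4 × (-10.3573)) = 10^(-4.14292) = 0.000071958.

L₁/L₂ = 7.196 × 10^-5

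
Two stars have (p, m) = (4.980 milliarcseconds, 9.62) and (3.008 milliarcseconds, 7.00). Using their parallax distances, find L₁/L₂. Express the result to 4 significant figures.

L₁/L₂ = 0.03267

d₁ = 1/p₁ = 1/0.004980″ = 200.8 pc; d₂ = 1/p₂ = 1/0.003008″ = 332.45 pc.
M₁ = m₁ − 5 log₁₀ d₁ + 5 = 9.62 − 11.5138 + 5 = 3.1062.
M₂ = 7.00 − 12.6086 + 5 = -0.6086.
L₁/L₂ = 10^(0.4(M₂ − M₁)) = 10^(0.4 × (-3.7148)) = 10^(-1.48592) = 0.032665.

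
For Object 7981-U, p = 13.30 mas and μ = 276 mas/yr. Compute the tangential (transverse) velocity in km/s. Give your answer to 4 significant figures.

d = 1/p = 1/0.01330″ = 75.188 pc.
μ = 276 mas/yr = 0.276 ″/yr.
v_t = 4.74 × μ × d = 4.74 × 0.276 × 75.188 = 98.364 km/s.

98.36 km/s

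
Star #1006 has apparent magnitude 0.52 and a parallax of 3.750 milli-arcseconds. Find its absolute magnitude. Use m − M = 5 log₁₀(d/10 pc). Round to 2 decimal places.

M = -6.61

d = 1/p = 1/0.003750″ = 266.67 pc.
m − M = 5 log₁₀(266.67) − 5 = 12.1299 − 5 = 7.1299.
M = m − (m − M) = 0.52 − 7.1299 = -6.61.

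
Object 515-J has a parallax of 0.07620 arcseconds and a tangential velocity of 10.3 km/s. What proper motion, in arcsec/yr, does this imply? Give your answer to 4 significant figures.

0.1656 arcsec/yr

d = 1/p = 1/0.07620″ = 13.123 pc.
μ = v_t / (4.74 d) = 10.3 / (4.74 × 13.123) = 10.3 / 62.203 = 0.16559 ″/yr.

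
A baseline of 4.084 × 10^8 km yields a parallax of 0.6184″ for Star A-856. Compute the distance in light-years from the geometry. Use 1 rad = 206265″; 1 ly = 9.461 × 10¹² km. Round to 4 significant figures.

θ = 0.6184″ = 0.6184/206265 = 2.9981 × 10^-6 rad.
d = B/θ = (4.084 × 10^8) / (2.9981 × 10^-6) = 1.3622 × 10^14 km = (1.3622 × 10^14) / (9.461 × 10^12) ly = 14.398 ly.

14.40 ly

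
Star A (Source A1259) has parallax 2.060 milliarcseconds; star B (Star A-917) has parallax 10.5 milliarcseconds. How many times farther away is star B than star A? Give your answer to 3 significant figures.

Since d = 1/p, d_B/d_A = p_A/p_B.
= 2.060 / 10.5 = 0.19619.

0.196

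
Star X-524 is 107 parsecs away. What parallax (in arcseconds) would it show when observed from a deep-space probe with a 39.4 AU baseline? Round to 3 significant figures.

0.368 arcsec

p (arcsec) = B (AU) / d (pc).
p = 39.4 / 107 = 0.36822 arcsec.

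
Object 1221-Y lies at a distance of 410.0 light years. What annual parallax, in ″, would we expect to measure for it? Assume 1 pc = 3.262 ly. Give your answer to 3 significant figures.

0.00796 ″

d = 410.0 ly ÷ 3.262 = 125.69 pc.
p = 1/d = 1/125.69 = 0.0079561 arcsec.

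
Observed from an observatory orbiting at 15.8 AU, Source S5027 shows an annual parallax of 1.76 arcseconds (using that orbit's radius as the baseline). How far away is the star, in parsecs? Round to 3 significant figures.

8.98 pc

With baseline B (in AU) and parallax p (in arcsec), d = B/p parsecs.
d = 15.8 / 1.76 = 8.9773 pc.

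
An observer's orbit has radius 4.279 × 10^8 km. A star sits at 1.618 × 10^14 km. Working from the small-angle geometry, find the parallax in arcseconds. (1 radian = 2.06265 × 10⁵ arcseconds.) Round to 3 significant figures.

0.545 arcsec

θ ≈ B/d = (4.279 × 10^8) / (1.618 × 10^14) = 2.6446 × 10^-6 rad.
In arcseconds: 2.6446 × 10^-6 × 206265 = 0.54549″.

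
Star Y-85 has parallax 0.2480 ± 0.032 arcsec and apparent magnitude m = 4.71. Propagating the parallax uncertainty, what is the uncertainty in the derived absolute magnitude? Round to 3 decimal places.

M = m − 5 log₁₀ d + 5 = m + 5 log₁₀ p + 5, so ∂M/∂p = 5/(p ln 10).
σ_M = (5/ln 10) · (σ_p/p) = 2.1715 × 0.032/0.2480 = 2.1715 × 0.12903 = 0.28019.

σ_M = 0.280 mag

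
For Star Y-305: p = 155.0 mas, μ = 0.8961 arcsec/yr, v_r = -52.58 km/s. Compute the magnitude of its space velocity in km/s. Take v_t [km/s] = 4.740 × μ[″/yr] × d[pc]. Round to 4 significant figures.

d = 1/p = 1/0.1550″ = 6.4516 pc.
v_t = 4.740 μ d = 4.740 × 0.8961 × 6.4516 = 27.403 km/s.
v = √(v_r² + v_t²) = √((-52.58)² + 27.403²) = √3515.58 = 59.292 km/s.

59.29 km/s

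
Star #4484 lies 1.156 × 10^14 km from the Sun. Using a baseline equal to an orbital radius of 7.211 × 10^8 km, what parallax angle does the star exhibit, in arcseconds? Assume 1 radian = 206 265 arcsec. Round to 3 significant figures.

θ ≈ B/d = (7.211 × 10^8) / (1.156 × 10^14) = 6.2379 × 10^-6 rad.
In arcseconds: 6.2379 × 10^-6 × 206265 = 1.2867″.

1.29 arcsec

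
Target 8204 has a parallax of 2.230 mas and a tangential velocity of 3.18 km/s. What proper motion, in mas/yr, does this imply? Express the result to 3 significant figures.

d = 1/p = 1/0.002230″ = 448.43 pc.
μ = v_t / (4.74 d) = 3.18 / (4.74 × 448.43) = 3.18 / 2125.6 = 0.001496 ″/yr = 1.496 mas/yr.

1.50 mas/yr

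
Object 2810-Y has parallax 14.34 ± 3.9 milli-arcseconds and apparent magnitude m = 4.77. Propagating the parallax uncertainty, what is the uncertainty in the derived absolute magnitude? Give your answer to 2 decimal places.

M = m − 5 log₁₀ d + 5 = m + 5 log₁₀ p + 5, so ∂M/∂p = 5/(p ln 10).
σ_M = (5/ln 10) · (σ_p/p) = 2.1715 × 3.9/14.34 = 2.1715 × 0.27197 = 0.59058.

σ_M = 0.59 mag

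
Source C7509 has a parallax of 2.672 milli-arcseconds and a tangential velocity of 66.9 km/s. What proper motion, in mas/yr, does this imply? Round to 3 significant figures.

d = 1/p = 1/0.002672″ = 374.25 pc.
μ = v_t / (4.74 d) = 66.9 / (4.74 × 374.25) = 66.9 / 1773.9 = 0.037714 ″/yr = 37.714 mas/yr.

37.7 mas/yr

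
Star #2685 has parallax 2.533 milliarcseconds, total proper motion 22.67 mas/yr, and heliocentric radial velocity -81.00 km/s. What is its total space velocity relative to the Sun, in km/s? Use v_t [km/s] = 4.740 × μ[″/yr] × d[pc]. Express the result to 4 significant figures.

d = 1/p = 1/0.002533″ = 394.79 pc.
μ = 22.67 mas/yr = 0.02267 ″/yr.
v_t = 4.740 μ d = 4.740 × 0.02267 × 394.79 = 42.422 km/s.
v = √(v_r² + v_t²) = √((-81.00)² + 42.422²) = √8360.63 = 91.436 km/s.

91.44 km/s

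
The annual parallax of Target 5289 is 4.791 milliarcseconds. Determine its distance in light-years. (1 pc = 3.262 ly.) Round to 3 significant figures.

p = 4.791 milliarcseconds = 0.004791 arcsec.
d = 1/p = 1/0.004791 = 208.72 pc.
In light-years: 208.72 × 3.262 = 680.84 ly.

681 light years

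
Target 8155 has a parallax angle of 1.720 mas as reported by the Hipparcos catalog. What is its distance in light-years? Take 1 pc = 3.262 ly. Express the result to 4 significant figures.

p = 1.720 mas = 0.001720 arcsec.
d = 1/p = 1/0.001720 = 581.4 pc.
In light-years: 581.4 × 3.262 = 1896.5 ly.

1897 light years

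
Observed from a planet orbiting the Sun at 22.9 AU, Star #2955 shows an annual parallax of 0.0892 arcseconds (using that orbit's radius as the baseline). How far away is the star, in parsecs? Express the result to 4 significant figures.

256.7 pc

With baseline B (in AU) and parallax p (in arcsec), d = B/p parsecs.
d = 22.9 / 0.0892 = 256.73 pc.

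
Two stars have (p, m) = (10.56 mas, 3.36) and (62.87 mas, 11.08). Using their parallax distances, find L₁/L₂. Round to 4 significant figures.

d₁ = 1/p₁ = 1/0.01056″ = 94.697 pc; d₂ = 1/p₂ = 1/0.06287″ = 15.906 pc.
M₁ = m₁ − 5 log₁₀ d₁ + 5 = 3.36 − 9.8817 + 5 = -1.5217.
M₂ = 11.08 − 6.0078 + 5 = 10.0722.
L₁/L₂ = 10^(0.4(M₂ − M₁)) = 10^(0.4 × 11.5939) = 10^4.63756 = 43407.

L₁/L₂ = 43410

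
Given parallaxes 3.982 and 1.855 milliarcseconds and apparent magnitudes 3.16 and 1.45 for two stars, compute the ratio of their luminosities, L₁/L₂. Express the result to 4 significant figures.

L₁/L₂ = 0.04492

d₁ = 1/p₁ = 1/0.003982″ = 251.13 pc; d₂ = 1/p₂ = 1/0.001855″ = 539.08 pc.
M₁ = m₁ − 5 log₁₀ d₁ + 5 = 3.16 − 11.9995 + 5 = -3.8395.
M₂ = 1.45 − 13.6583 + 5 = -7.2083.
L₁/L₂ = 10^(0.4(M₂ − M₁)) = 10^(0.4 × (-3.3688)) = 10^(-1.34752) = 0.044924.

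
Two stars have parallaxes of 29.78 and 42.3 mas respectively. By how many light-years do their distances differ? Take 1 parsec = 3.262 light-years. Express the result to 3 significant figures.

d_A = 1/0.02978″ = 33.58 pc; d_B = 1/0.04230″ = 23.641 pc.
|d_B − d_A| = |23.641 − 33.58| = 9.939 pc = 9.939 × 3.262 ly = 32.421 ly.

32.4 ly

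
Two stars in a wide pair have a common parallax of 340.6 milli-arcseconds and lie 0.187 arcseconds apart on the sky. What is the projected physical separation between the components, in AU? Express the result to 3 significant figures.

0.549 AU

d = 1/p = 1/0.3406″ = 2.936 pc.
At distance d (pc), an angle of θ arcsec spans θ·d AU: s = 0.187 × 2.936 = 0.54903 AU.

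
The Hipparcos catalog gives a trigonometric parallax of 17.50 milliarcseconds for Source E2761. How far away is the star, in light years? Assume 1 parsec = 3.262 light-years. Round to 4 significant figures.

p = 17.50 milliarcseconds = 0.01750 arcsec.
d = 1/p = 1/0.01750 = 57.143 pc.
In light-years: 57.143 × 3.262 = 186.4 ly.

186.4 light years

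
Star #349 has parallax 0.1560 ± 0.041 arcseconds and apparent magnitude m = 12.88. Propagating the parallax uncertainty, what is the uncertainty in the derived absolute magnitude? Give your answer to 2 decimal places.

M = m − 5 log₁₀ d + 5 = m + 5 log₁₀ p + 5, so ∂M/∂p = 5/(p ln 10).
σ_M = (5/ln 10) · (σ_p/p) = 2.1715 × 0.041/0.1560 = 2.1715 × 0.26282 = 0.57071.

σ_M = 0.57 mag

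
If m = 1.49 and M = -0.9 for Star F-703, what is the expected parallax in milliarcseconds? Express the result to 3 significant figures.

m − M = 1.49 − (-0.9) = 2.39.
d = 10^((m−M)/5 + 1) = 10^1.478 = 30.061 pc.
p = 1/d = 1/30.061 = 0.033266 arcsec = 33.266 mas.

33.3 mas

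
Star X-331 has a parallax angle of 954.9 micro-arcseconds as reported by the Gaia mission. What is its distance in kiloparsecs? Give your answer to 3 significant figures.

1.05 kpc

p = 954.9 micro-arcseconds = 0.0009549 arcsec.
d = 1/p = 1/0.0009549 = 1047.2 pc.
= 1.0472 kpc.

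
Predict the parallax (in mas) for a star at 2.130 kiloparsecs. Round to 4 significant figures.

0.4695 mas

d = 2.130 kpc = 2130 pc.
p = 1/d = 1/2130 = 0.00046948 arcsec.
= 0.00046948 × 1000 = 0.46948 mas.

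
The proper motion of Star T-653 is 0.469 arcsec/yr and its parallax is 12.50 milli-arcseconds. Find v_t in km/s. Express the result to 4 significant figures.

177.8 km/s

d = 1/p = 1/0.01250″ = 80 pc.
v_t = 4.74 × μ × d = 4.74 × 0.469 × 80 = 177.84 km/s.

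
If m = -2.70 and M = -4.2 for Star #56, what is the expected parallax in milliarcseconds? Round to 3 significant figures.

m − M = -2.70 − (-4.2) = 1.50.
d = 10^((m−M)/5 + 1) = 10^1.300 = 19.953 pc.
p = 1/d = 1/19.953 = 0.050118 arcsec = 50.118 mas.

50.1 mas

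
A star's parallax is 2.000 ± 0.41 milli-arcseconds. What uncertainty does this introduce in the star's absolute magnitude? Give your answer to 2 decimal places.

M = m − 5 log₁₀ d + 5 = m + 5 log₁₀ p + 5, so ∂M/∂p = 5/(p ln 10).
σ_M = (5/ln 10) · (σ_p/p) = 2.1715 × 0.41/2.000 = 2.1715 × 0.205 = 0.44516.

σ_M = 0.45 mag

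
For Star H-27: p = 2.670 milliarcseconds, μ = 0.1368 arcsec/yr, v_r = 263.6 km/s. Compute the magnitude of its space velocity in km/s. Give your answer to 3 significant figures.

d = 1/p = 1/0.002670″ = 374.53 pc.
v_t = 4.740 μ d = 4.740 × 0.1368 × 374.53 = 242.86 km/s.
v = √(v_r² + v_t²) = √(263.6² + 242.86²) = √128466 = 358.42 km/s.

358 km/s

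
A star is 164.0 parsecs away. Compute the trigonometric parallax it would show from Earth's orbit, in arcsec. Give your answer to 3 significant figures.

p = 1/d = 1/164 = 0.0060976 arcsec.

0.00610 arcsec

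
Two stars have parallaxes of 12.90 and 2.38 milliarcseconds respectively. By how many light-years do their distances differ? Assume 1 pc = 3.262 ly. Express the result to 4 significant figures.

d_A = 1/0.01290″ = 77.519 pc; d_B = 1/0.002380″ = 420.17 pc.
|d_B − d_A| = |420.17 − 77.519| = 342.65 pc = 342.65 × 3.262 ly = 1117.7 ly.

1118 ly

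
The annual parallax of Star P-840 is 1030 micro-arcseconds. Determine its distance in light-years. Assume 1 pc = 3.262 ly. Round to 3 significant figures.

3170 light years

p = 1030 micro-arcseconds = 0.001030 arcsec.
d = 1/p = 1/0.001030 = 970.87 pc.
In light-years: 970.87 × 3.262 = 3167 ly.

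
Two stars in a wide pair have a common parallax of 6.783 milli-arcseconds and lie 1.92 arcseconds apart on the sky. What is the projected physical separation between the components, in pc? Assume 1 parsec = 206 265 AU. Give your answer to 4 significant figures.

0.001372 pc

d = 1/p = 1/0.006783″ = 147.43 pc.
At distance d (pc), an angle of θ arcsec spans θ·d AU: s = 1.92 × 147.43 = 283.07 AU.
= 283.07 / 206265 = 0.0013724 pc.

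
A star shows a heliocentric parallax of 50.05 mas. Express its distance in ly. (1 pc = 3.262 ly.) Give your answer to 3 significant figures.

p = 50.05 mas = 0.05005 arcsec.
d = 1/p = 1/0.05005 = 19.98 pc.
In light-years: 19.98 × 3.262 = 65.175 ly.

65.2 ly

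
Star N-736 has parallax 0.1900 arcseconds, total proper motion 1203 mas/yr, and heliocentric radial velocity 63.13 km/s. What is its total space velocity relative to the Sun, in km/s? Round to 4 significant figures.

69.90 km/s

d = 1/p = 1/0.1900″ = 5.2632 pc.
μ = 1203 mas/yr = 1.203 ″/yr.
v_t = 4.740 μ d = 4.740 × 1.203 × 5.2632 = 30.012 km/s.
v = √(v_r² + v_t²) = √(63.13² + 30.012²) = √4886.12 = 69.901 km/s.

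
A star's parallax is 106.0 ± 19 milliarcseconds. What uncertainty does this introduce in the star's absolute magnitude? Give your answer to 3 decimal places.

M = m − 5 log₁₀ d + 5 = m + 5 log₁₀ p + 5, so ∂M/∂p = 5/(p ln 10).
σ_M = (5/ln 10) · (σ_p/p) = 2.1715 × 19/106.0 = 2.1715 × 0.17925 = 0.38924.

σ_M = 0.389 mag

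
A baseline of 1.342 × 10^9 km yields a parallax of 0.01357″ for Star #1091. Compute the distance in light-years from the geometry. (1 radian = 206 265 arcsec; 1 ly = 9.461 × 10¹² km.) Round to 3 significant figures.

2160 ly

θ = 0.01357″ = 0.01357/206265 = 6.5789 × 10^-8 rad.
d = B/θ = (1.342 × 10^9) / (6.5789 × 10^-8) = 2.0399 × 10^16 km = (2.0399 × 10^16) / (9.461 × 10^12) ly = 2156.1 ly.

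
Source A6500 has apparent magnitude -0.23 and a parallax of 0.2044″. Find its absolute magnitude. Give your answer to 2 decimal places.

M = 1.32

d = 1/p = 1/0.2044″ = 4.8924 pc.
m − M = 5 log₁₀(4.8924) − 5 = 3.4476 − 5 = -1.5524.
M = m − (m − M) = -0.23 − (-1.5524) = 1.32.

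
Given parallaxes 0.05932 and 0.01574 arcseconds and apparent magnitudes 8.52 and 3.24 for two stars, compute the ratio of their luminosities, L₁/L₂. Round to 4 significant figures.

d₁ = 1/p₁ = 1/0.05932″ = 16.858 pc; d₂ = 1/p₂ = 1/0.01574″ = 63.532 pc.
M₁ = m₁ − 5 log₁₀ d₁ + 5 = 8.52 − 6.1340 + 5 = 7.3860.
M₂ = 3.24 − 9.0150 + 5 = -0.7750.
L₁/L₂ = 10^(0.4(M₂ − M₁)) = 10^(0.4 × (-8.1610)) = 10^(-3.26440) = 0.000544.

L₁/L₂ = 0.0005440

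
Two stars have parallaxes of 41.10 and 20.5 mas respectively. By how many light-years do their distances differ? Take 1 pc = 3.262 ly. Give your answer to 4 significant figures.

79.75 ly

d_A = 1/0.04110″ = 24.331 pc; d_B = 1/0.02050″ = 48.78 pc.
|d_B − d_A| = |48.78 − 24.331| = 24.449 pc = 24.449 × 3.262 ly = 79.753 ly.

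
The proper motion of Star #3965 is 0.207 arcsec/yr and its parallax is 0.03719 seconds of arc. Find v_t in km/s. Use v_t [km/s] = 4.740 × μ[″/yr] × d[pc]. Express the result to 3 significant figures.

d = 1/p = 1/0.03719″ = 26.889 pc.
v_t = 4.74 × μ × d = 4.74 × 0.207 × 26.889 = 26.383 km/s.

26.4 km/s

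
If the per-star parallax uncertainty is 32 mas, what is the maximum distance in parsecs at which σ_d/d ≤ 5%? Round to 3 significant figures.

σ_d/d = σ_p/p, so the condition is σ_p/p ≤ 0.05, i.e. p ≥ σ_p/0.05.
p_min = 32/0.05 = 640 mas = 0.64 arcsec.
d_max = 1/p_min = 1/0.64 = 1.5625 pc.

1.56 pc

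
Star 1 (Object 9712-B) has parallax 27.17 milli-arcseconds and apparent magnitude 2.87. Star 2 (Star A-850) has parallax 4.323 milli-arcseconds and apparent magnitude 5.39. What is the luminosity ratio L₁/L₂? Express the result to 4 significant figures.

L₁/L₂ = 0.2579

d₁ = 1/p₁ = 1/0.02717″ = 36.805 pc; d₂ = 1/p₂ = 1/0.004323″ = 231.32 pc.
M₁ = m₁ − 5 log₁₀ d₁ + 5 = 2.87 − 7.8295 + 5 = 0.0405.
M₂ = 5.39 − 11.8211 + 5 = -1.4311.
L₁/L₂ = 10^(0.4(M₂ − M₁)) = 10^(0.4 × (-1.4716)) = 10^(-0.58864) = 0.25785.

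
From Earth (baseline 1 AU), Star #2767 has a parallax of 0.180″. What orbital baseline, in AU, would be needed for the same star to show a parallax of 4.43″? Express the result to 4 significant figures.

24.61 AU

Parallax scales linearly with baseline: p ∝ B, so B = p_target / p_Earth × 1 AU.
B = 4.43 / 0.180 = 24.611 AU.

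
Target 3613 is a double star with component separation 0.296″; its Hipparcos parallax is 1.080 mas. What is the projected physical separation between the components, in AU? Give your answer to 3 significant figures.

274 AU

d = 1/p = 1/0.001080″ = 925.93 pc.
At distance d (pc), an angle of θ arcsec spans θ·d AU: s = 0.296 × 925.93 = 274.08 AU.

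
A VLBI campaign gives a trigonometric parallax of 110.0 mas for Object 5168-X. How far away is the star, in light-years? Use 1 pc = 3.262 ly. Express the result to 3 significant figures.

29.7 light years

p = 110.0 mas = 0.1100 arcsec.
d = 1/p = 1/0.1100 = 9.0909 pc.
In light-years: 9.0909 × 3.262 = 29.655 ly.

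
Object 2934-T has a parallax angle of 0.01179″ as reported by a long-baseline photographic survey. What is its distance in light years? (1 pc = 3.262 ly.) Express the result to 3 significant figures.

277 light years

d = 1/p = 1/0.01179 = 84.818 pc.
In light-years: 84.818 × 3.262 = 276.68 ly.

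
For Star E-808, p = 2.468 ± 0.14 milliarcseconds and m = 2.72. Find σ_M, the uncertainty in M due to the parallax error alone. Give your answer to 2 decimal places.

σ_M = 0.12 mag

M = m − 5 log₁₀ d + 5 = m + 5 log₁₀ p + 5, so ∂M/∂p = 5/(p ln 10).
σ_M = (5/ln 10) · (σ_p/p) = 2.1715 × 0.14/2.468 = 2.1715 × 0.056726 = 0.12318.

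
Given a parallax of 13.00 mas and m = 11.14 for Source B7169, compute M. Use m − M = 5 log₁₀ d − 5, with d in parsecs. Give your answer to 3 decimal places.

M = 6.710

d = 1/p = 1/0.01300″ = 76.923 pc.
m − M = 5 log₁₀(76.923) − 5 = 9.4303 − 5 = 4.4303.
M = m − (m − M) = 11.14 − 4.4303 = 6.710.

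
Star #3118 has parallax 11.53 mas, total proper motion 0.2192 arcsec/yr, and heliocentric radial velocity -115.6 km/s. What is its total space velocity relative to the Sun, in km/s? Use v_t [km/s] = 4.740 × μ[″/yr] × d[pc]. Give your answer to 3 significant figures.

d = 1/p = 1/0.01153″ = 86.73 pc.
v_t = 4.740 μ d = 4.740 × 0.2192 × 86.73 = 90.113 km/s.
v = √(v_r² + v_t²) = √((-115.6)² + 90.113²) = √21483.7 = 146.57 km/s.

147 km/s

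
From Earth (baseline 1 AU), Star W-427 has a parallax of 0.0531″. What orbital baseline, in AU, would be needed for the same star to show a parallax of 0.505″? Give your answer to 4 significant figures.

9.510 AU

Parallax scales linearly with baseline: p ∝ B, so B = p_target / p_Earth × 1 AU.
B = 0.505 / 0.0531 = 9.5104 AU.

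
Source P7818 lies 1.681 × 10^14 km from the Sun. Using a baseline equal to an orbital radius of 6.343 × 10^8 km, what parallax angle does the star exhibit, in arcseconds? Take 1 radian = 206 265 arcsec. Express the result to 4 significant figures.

0.7783 arcsec

θ ≈ B/d = (6.343 × 10^8) / (1.681 × 10^14) = 3.7733 × 10^-6 rad.
In arcseconds: 3.7733 × 10^-6 × 206265 = 0.7783″.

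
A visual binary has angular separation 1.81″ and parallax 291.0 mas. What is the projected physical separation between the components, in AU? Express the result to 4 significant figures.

6.220 AU

d = 1/p = 1/0.2910″ = 3.4364 pc.
At distance d (pc), an angle of θ arcsec spans θ·d AU: s = 1.81 × 3.4364 = 6.2199 AU.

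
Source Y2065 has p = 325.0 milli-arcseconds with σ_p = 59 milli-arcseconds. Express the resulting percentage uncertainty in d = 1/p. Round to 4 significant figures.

18.15%

For d = 1/p, |σ_d/d| = |σ_p/p|.
σ_p/p = 59 / 325.0 = 0.18154 = 18.154%.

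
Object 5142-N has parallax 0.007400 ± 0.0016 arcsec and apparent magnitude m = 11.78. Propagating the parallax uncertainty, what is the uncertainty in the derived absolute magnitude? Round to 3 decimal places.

M = m − 5 log₁₀ d + 5 = m + 5 log₁₀ p + 5, so ∂M/∂p = 5/(p ln 10).
σ_M = (5/ln 10) · (σ_p/p) = 2.1715 × 0.0016/0.007400 = 2.1715 × 0.21622 = 0.46952.

σ_M = 0.470 mag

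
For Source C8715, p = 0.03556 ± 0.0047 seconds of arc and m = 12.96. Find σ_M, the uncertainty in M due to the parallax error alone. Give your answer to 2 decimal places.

M = m − 5 log₁₀ d + 5 = m + 5 log₁₀ p + 5, so ∂M/∂p = 5/(p ln 10).
σ_M = (5/ln 10) · (σ_p/p) = 2.1715 × 0.0047/0.03556 = 2.1715 × 0.13217 = 0.28701.

σ_M = 0.29 mag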